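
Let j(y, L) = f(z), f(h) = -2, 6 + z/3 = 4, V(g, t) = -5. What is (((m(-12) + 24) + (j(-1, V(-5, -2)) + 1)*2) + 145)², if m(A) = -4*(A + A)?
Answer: 69169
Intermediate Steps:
m(A) = -8*A
z = -6 (z = -18 + 3*4 = -18 + 12 = -6)
j(y, L) = -2
(((m(-12) + 24) + (j(-1, V(-5, -2)) + 1)*2) + 145)² = (((-8*(-12) + 24) + (-2 + 1)*2) + 145)² = (((96 + 24) - 1*2) + 145)² = ((120 - 2) + 145)² = (118 + 145)² = 263² = 69169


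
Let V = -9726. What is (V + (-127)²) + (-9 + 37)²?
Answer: 7187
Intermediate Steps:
(V + (-127)²) + (-9 + 37)² = (-9726 + (-127)²) + (-9 + 37)² = (-9726 + 16129) + 28² = 6403 + 784 = 7187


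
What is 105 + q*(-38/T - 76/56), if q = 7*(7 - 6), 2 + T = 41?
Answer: 6917/78 ≈ 88.679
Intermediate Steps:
T = 39 (T = -2 + 41 = 39)
q = 7 (q = 7*1 = 7)
105 + q*(-38/T - 76/56) = 105 + 7*(-38/39 - 76/56) = 105 + 7*(-38*1/39 - 76*1/56) = 105 + 7*(-38/39 - 19/14) = 105 + 7*(-1273/546) = 105 - 1273/78 = 6917/78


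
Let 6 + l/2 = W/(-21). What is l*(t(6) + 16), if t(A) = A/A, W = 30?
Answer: -1768/7 ≈ -252.57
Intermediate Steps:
t(A) = 1
l = -104/7 (l = -12 + 2*(30/(-21)) = -12 + 2*(30*(-1/21)) = -12 + 2*(-10/7) = -12 - 20/7 = -104/7 ≈ -14.857)
l*(t(6) + 16) = -104*(1 + 16)/7 = -104/7*17 = -1768/7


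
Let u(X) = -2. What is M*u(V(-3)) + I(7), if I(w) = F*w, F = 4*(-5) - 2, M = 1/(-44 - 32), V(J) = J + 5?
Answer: -5851/38 ≈ -153.97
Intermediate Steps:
V(J) = 5 + J
M = -1/76 (M = 1/(-76) = -1/76 ≈ -0.013158)
F = -22 (F = -20 - 2 = -22)
I(w) = -22*w
M*u(V(-3)) + I(7) = -1/76*(-2) - 22*7 = 1/38 - 154 = -5851/38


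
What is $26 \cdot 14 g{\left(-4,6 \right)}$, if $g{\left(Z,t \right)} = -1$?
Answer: $-364$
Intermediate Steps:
$26 \cdot 14 g{\left(-4,6 \right)} = 26 \cdot 14 \left(-1\right) = 364 \left(-1\right) = -364$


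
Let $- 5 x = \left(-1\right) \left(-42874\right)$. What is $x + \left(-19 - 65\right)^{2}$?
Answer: $- \frac{7594}{5} \approx -1518.8$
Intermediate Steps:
$x = - \frac{42874}{5}$ ($x = - \frac{\left(-1\right) \left(-42874\right)}{5} = \left(- \frac{1}{5}\right) 42874 = - \frac{42874}{5} \approx -8574.8$)
$x + \left(-19 - 65\right)^{2} = - \frac{42874}{5} + \left(-19 - 65\right)^{2} = - \frac{42874}{5} + \left(-84\right)^{2} = - \frac{42874}{5} + 7056 = - \frac{7594}{5}$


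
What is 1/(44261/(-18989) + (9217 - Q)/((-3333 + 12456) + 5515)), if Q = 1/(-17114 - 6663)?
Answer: -3304539134507/5621725744598 ≈ -0.58782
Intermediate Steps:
Q = -1/23777 (Q = 1/(-23777) = -1/23777 ≈ -4.2057e-5)
1/(44261/(-18989) + (9217 - Q)/((-3333 + 12456) + 5515)) = 1/(44261/(-18989) + (9217 - 1*(-1/23777))/((-3333 + 12456) + 5515)) = 1/(44261*(-1/18989) + (9217 + 1/23777)/(9123 + 5515)) = 1/(-44261/18989 + (219152610/23777)/14638) = 1/(-44261/18989 + (219152610/23777)*(1/14638)) = 1/(-44261/18989 + 109576305/174023863) = 1/(-5621725744598/3304539134507) = -3304539134507/5621725744598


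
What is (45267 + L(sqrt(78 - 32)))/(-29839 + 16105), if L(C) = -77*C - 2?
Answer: -45265/13734 + 11*sqrt(46)/1962 ≈ -3.2578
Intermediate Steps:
L(C) = -2 - 77*C
(45267 + L(sqrt(78 - 32)))/(-29839 + 16105) = (45267 + (-2 - 77*sqrt(78 - 32)))/(-29839 + 16105) = (45267 + (-2 - 77*sqrt(46)))/(-13734) = (45265 - 77*sqrt(46))*(-1/13734) = -45265/13734 + 11*sqrt(46)/1962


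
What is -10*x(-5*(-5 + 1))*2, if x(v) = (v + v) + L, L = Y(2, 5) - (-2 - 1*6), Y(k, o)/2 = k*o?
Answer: -1360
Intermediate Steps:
Y(k, o) = 2*k*o (Y(k, o) = 2*(k*o) = 2*k*o)
L = 28 (L = 2*2*5 - (-2 - 1*6) = 20 - (-2 - 6) = 20 - 1*(-8) = 20 + 8 = 28)
x(v) = 28 + 2*v (x(v) = (v + v) + 28 = 2*v + 28 = 28 + 2*v)
-10*x(-5*(-5 + 1))*2 = -10*(28 + 2*(-5*(-5 + 1)))*2 = -10*(28 + 2*(-5*(-4)))*2 = -10*(28 + 2*20)*2 = -10*(28 + 40)*2 = -10*68*2 = -680*2 = -1360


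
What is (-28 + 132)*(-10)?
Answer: -1040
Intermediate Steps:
(-28 + 132)*(-10) = 104*(-10) = -1040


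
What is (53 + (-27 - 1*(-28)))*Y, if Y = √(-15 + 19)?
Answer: 108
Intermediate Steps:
Y = 2 (Y = √4 = 2)
(53 + (-27 - 1*(-28)))*Y = (53 + (-27 - 1*(-28)))*2 = (53 + (-27 + 28))*2 = (53 + 1)*2 = 54*2 = 108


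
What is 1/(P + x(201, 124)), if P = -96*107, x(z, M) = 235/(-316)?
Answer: -316/3246187 ≈ -9.7345e-5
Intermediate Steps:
x(z, M) = -235/316 (x(z, M) = 235*(-1/316) = -235/316)
P = -10272
1/(P + x(201, 124)) = 1/(-10272 - 235/316) = 1/(-3246187/316) = -316/3246187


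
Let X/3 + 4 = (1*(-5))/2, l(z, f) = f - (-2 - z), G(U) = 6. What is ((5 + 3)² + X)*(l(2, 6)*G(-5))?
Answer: 2670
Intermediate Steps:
l(z, f) = 2 + f + z (l(z, f) = f + (2 + z) = 2 + f + z)
X = -39/2 (X = -12 + 3*((1*(-5))/2) = -12 + 3*(-5*½) = -12 + 3*(-5/2) = -12 - 15/2 = -39/2 ≈ -19.500)
((5 + 3)² + X)*(l(2, 6)*G(-5)) = ((5 + 3)² - 39/2)*((2 + 6 + 2)*6) = (8² - 39/2)*(10*6) = (64 - 39/2)*60 = (89/2)*60 = 2670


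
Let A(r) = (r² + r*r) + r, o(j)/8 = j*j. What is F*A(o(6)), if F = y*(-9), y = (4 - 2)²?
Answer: -5982336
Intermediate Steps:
y = 4 (y = 2² = 4)
o(j) = 8*j² (o(j) = 8*(j*j) = 8*j²)
A(r) = r + 2*r² (A(r) = (r² + r²) + r = 2*r² + r = r + 2*r²)
F = -36 (F = 4*(-9) = -36)
F*A(o(6)) = -36*8*6²*(1 + 2*(8*6²)) = -36*8*36*(1 + 2*(8*36)) = -10368*(1 + 2*288) = -10368*(1 + 576) = -10368*577 = -36*166176 = -5982336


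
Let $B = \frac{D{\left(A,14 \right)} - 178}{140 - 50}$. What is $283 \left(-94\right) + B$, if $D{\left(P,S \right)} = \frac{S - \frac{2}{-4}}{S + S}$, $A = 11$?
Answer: $- \frac{44694673}{1680} \approx -26604.0$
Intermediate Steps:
$D{\left(P,S \right)} = \frac{\frac{1}{2} + S}{2 S}$ ($D{\left(P,S \right)} = \frac{S - - \frac{1}{2}}{2 S} = \left(S + \frac{1}{2}\right) \frac{1}{2 S} = \left(\frac{1}{2} + S\right) \frac{1}{2 S} = \frac{\frac{1}{2} + S}{2 S}$)
$B = - \frac{3313}{1680}$ ($B = \frac{\frac{1 + 2 \cdot 14}{4 \cdot 14} - 178}{140 - 50} = \frac{\frac{1}{4} \cdot \frac{1}{14} \left(1 + 28\right) - 178}{140 + \left(-114 + 64\right)} = \frac{\frac{1}{4} \cdot \frac{1}{14} \cdot 29 - 178}{140 - 50} = \frac{\frac{29}{56} - 178}{90} = \left(- \frac{9939}{56}\right) \frac{1}{90} = - \frac{3313}{1680} \approx -1.972$)
$283 \left(-94\right) + B = 283 \left(-94\right) - \frac{3313}{1680} = -26602 - \frac{3313}{1680} = - \frac{44694673}{1680}$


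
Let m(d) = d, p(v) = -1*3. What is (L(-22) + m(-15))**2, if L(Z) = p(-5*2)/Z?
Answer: 106929/484 ≈ 220.93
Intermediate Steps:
p(v) = -3
L(Z) = -3/Z
(L(-22) + m(-15))**2 = (-3/(-22) - 15)**2 = (-3*(-1/22) - 15)**2 = (3/22 - 15)**2 = (-327/22)**2 = 106929/484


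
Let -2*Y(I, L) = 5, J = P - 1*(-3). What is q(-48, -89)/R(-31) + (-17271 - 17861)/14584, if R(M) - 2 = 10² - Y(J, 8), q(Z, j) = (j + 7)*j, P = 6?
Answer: 51381369/762014 ≈ 67.428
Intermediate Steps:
J = 9 (J = 6 - 1*(-3) = 6 + 3 = 9)
q(Z, j) = j*(7 + j) (q(Z, j) = (7 + j)*j = j*(7 + j))
Y(I, L) = -5/2 (Y(I, L) = -½*5 = -5/2)
R(M) = 209/2 (R(M) = 2 + (10² - 1*(-5/2)) = 2 + (100 + 5/2) = 2 + 205/2 = 209/2)
q(-48, -89)/R(-31) + (-17271 - 17861)/14584 = (-89*(7 - 89))/(209/2) + (-17271 - 17861)/14584 = -89*(-82)*(2/209) - 35132*1/14584 = 7298*(2/209) - 8783/3646 = 14596/209 - 8783/3646 = 51381369/762014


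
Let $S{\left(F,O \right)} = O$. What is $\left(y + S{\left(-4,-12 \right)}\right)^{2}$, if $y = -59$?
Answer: $5041$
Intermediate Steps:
$\left(y + S{\left(-4,-12 \right)}\right)^{2} = \left(-59 - 12\right)^{2} = \left(-71\right)^{2} = 5041$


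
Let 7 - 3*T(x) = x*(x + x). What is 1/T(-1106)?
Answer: -3/2446465 ≈ -1.2263e-6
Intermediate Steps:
T(x) = 7/3 - 2*x²/3 (T(x) = 7/3 - x*(x + x)/3 = 7/3 - x*2*x/3 = 7/3 - 2*x²/3)
1/T(-1106) = 1/(7/3 - ⅔*(-1106)²) = 1/(7/3 - ⅔*1223236) = 1/(7/3 - 2446472/3) = 1/(-2446465/3) = -3/2446465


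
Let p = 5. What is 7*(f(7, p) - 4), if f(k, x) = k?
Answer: 21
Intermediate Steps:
7*(f(7, p) - 4) = 7*(7 - 4) = 7*3 = 21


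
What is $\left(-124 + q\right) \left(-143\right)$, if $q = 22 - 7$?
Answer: $15587$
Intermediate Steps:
$q = 15$ ($q = 22 - 7 = 15$)
$\left(-124 + q\right) \left(-143\right) = \left(-124 + 15\right) \left(-143\right) = \left(-109\right) \left(-143\right) = 15587$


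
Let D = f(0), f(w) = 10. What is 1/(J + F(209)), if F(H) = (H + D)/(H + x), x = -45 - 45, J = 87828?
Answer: 119/10451751 ≈ 1.1386e-5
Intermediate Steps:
x = -90
D = 10
F(H) = (10 + H)/(-90 + H) (F(H) = (H + 10)/(H - 90) = (10 + H)/(-90 + H))
1/(J + F(209)) = 1/(87828 + (10 + 209)/(-90 + 209)) = 1/(87828 + 219/119) = 1/(10451751/119) = 119/10451751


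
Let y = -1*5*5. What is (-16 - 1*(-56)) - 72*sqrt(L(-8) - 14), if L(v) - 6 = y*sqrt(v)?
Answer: 40 - 72*sqrt(-8 - 50*I*sqrt(2)) ≈ -364.62 + 452.98*I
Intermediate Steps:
y = -25 (y = -5*5 = -25)
L(v) = 6 - 25*sqrt(v)
(-16 - 1*(-56)) - 72*sqrt(L(-8) - 14) = (-16 - 1*(-56)) - 72*sqrt((6 - 50*I*sqrt(2)) - 14) = (-16 + 56) - 72*sqrt((6 - 50*I*sqrt(2)) - 14) = 40 - 72*sqrt((6 - 50*I*sqrt(2)) - 14) = 40 - 72*sqrt(-8 - 50*I*sqrt(2))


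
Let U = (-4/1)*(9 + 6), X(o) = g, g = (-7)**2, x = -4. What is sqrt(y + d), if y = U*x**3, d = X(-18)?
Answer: sqrt(3889) ≈ 62.362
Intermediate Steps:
g = 49
X(o) = 49
d = 49
U = -60 (U = -4*1*15 = -4*15 = -60)
y = 3840 (y = -60*(-4)**3 = -60*(-64) = 3840)
sqrt(y + d) = sqrt(3840 + 49) = sqrt(3889)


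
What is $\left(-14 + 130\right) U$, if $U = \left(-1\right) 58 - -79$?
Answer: $2436$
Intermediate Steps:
$U = 21$ ($U = -58 + 79 = 21$)
$\left(-14 + 130\right) U = \left(-14 + 130\right) 21 = 116 \cdot 21 = 2436$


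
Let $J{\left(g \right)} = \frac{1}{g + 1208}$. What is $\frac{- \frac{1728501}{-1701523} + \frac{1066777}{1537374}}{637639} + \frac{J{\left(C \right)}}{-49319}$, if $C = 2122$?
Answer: $\frac{61071710819022982706}{22828084825403004764478255} \approx 2.6753 \cdot 10^{-6}$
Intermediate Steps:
$J{\left(g \right)} = \frac{1}{1208 + g}$
$\frac{- \frac{1728501}{-1701523} + \frac{1066777}{1537374}}{637639} + \frac{J{\left(C \right)}}{-49319} = \frac{- \frac{1728501}{-1701523} + \frac{1066777}{1537374}}{637639} + \frac{1}{\left(1208 + 2122\right) \left(-49319\right)} = \left(\left(-1728501\right) \left(- \frac{1}{1701523}\right) + 1066777 \cdot \frac{1}{1537374}\right) \frac{1}{637639} + \frac{1}{3330} \left(- \frac{1}{49319}\right) = \left(\frac{1728501}{1701523} + \frac{1066777}{1537374}\right) \frac{1}{637639} + \frac{1}{3330} \left(- \frac{1}{49319}\right) = \frac{4472498097745}{2615877220602} \cdot \frac{1}{637639} - \frac{1}{164232270} = \frac{4472498097745}{1667985335067438678} - \frac{1}{164232270} = \frac{61071710819022982706}{22828084825403004764478255}$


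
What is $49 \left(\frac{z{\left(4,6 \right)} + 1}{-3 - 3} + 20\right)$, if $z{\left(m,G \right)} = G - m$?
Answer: $\frac{1911}{2} \approx 955.5$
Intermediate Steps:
$49 \left(\frac{z{\left(4,6 \right)} + 1}{-3 - 3} + 20\right) = 49 \left(\frac{\left(6 - 4\right) + 1}{-3 - 3} + 20\right) = 49 \left(\frac{\left(6 - 4\right) + 1}{-6} + 20\right) = 49 \left(\left(2 + 1\right) \left(- \frac{1}{6}\right) + 20\right) = 49 \left(3 \left(- \frac{1}{6}\right) + 20\right) = 49 \left(- \frac{1}{2} + 20\right) = 49 \cdot \frac{39}{2} = \frac{1911}{2}$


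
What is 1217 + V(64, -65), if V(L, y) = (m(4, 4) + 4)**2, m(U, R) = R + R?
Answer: 1361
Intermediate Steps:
m(U, R) = 2*R
V(L, y) = 144 (V(L, y) = (2*4 + 4)**2 = (8 + 4)**2 = 12**2 = 144)
1217 + V(64, -65) = 1217 + 144 = 1361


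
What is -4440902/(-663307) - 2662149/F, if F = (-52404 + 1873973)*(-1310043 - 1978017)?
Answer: 8866155095896508341/1324276542865941660 ≈ 6.6951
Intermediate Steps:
F = -5989428166140 (F = 1821569*(-3288060) = -5989428166140)
-4440902/(-663307) - 2662149/F = -4440902/(-663307) - 2662149/(-5989428166140) = -4440902*(-1/663307) - 2662149*(-1/5989428166140) = 4440902/663307 + 887383/1996476055380 = 8866155095896508341/1324276542865941660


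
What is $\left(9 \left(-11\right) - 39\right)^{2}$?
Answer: $19044$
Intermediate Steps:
$\left(9 \left(-11\right) - 39\right)^{2} = \left(-99 - 39\right)^{2} = \left(-138\right)^{2} = 19044$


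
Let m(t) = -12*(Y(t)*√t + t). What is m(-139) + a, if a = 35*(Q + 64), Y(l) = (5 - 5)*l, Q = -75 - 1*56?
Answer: -677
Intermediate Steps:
Q = -131 (Q = -75 - 56 = -131)
Y(l) = 0 (Y(l) = 0*l = 0)
a = -2345 (a = 35*(-131 + 64) = 35*(-67) = -2345)
m(t) = -12*t (m(t) = -12*(0*√t + t) = -12*(0 + t) = -12*t)
m(-139) + a = -12*(-139) - 2345 = 1668 - 2345 = -677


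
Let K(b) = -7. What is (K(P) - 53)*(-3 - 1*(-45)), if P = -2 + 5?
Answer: -2520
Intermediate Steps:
P = 3
(K(P) - 53)*(-3 - 1*(-45)) = (-7 - 53)*(-3 - 1*(-45)) = -60*(-3 + 45) = -60*42 = -2520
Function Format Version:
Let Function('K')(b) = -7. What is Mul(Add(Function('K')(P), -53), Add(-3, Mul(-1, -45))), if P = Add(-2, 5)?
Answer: -2520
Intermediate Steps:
P = 3
Mul(Add(Function('K')(P), -53), Add(-3, Mul(-1, -45))) = Mul(Add(-7, -53), Add(-3, Mul(-1, -45))) = Mul(-60, Add(-3, 45)) = Mul(-60, 42) = -2520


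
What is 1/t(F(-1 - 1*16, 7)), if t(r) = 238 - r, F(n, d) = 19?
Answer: 1/219 ≈ 0.0045662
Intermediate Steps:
1/t(F(-1 - 1*16, 7)) = 1/(238 - 1*19) = 1/(238 - 19) = 1/219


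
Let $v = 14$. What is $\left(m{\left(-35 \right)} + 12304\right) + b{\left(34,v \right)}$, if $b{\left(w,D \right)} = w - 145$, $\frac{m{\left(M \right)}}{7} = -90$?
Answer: $11563$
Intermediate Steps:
$m{\left(M \right)} = -630$ ($m{\left(M \right)} = 7 \left(-90\right) = -630$)
$b{\left(w,D \right)} = -145 + w$
$\left(m{\left(-35 \right)} + 12304\right) + b{\left(34,v \right)} = \left(-630 + 12304\right) + \left(-145 + 34\right) = 11674 - 111 = 11563$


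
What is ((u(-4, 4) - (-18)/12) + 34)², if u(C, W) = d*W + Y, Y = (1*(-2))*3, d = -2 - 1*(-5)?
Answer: 6889/4 ≈ 1722.3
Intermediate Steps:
d = 3 (d = -2 + 5 = 3)
Y = -6 (Y = -2*3 = -6)
u(C, W) = -6 + 3*W (u(C, W) = 3*W - 6 = -6 + 3*W)
((u(-4, 4) - (-18)/12) + 34)² = (((-6 + 3*4) - (-18)/12) + 34)² = (((-6 + 12) - (-18)/12) + 34)² = ((6 - 1*(-3/2)) + 34)² = ((6 + 3/2) + 34)² = (15/2 + 34)² = (83/2)² = 6889/4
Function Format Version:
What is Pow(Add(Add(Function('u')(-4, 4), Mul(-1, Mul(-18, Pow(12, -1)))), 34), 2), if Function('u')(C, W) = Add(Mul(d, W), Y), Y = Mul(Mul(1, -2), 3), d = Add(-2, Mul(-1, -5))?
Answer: Rational(6889, 4) ≈ 1722.3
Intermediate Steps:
d = 3 (d = Add(-2, 5) = 3)
Y = -6 (Y = Mul(-2, 3) = -6)
Function('u')(C, W) = Add(-6, Mul(3, W)) (Function('u')(C, W) = Add(Mul(3, W), -6) = Add(-6, Mul(3, W)))
Pow(Add(Add(Function('u')(-4, 4), Mul(-1, Mul(-18, Pow(12, -1)))), 34), 2) = Pow(Add(Add(Add(-6, Mul(3, 4)), Mul(-1, Mul(-18, Pow(12, -1)))), 34), 2) = Pow(Add(Add(Add(-6, 12), Mul(-1, Mul(-18, Rational(1, 12)))), 34), 2) = Pow(Add(Add(6, Mul(-1, Rational(-3, 2))), 34), 2) = Pow(Add(Add(6, Rational(3, 2)), 34), 2) = Pow(Add(Rational(15, 2), 34), 2) = Pow(Rational(83, 2), 2) = Rational(6889, 4)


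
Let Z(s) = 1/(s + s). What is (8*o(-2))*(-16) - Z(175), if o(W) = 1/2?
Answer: -22401/350 ≈ -64.003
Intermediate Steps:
Z(s) = 1/(2*s)
o(W) = 1/2
(8*o(-2))*(-16) - Z(175) = (8*(1/2))*(-16) - 1/(2*175) = 4*(-16) - 1/(2*175) = -64 - 1*1/350 = -64 - 1/350 = -22401/350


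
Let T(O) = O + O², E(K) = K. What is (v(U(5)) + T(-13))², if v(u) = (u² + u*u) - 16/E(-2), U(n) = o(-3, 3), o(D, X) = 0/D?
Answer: 26896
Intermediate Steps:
o(D, X) = 0
U(n) = 0
v(u) = 8 + 2*u² (v(u) = (u² + u*u) - 16/(-2) = (u² + u²) - 16*(-½) = 2*u² + 8 = 8 + 2*u²)
(v(U(5)) + T(-13))² = ((8 + 2*0²) - 13*(1 - 13))² = ((8 + 2*0) - 13*(-12))² = ((8 + 0) + 156)² = (8 + 156)² = 164² = 26896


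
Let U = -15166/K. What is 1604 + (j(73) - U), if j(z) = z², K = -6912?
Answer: 23952865/3456 ≈ 6930.8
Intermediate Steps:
U = 7583/3456 (U = -15166/(-6912) = -15166*(-1/6912) = 7583/3456 ≈ 2.1942)
1604 + (j(73) - U) = 1604 + (73² - 1*7583/3456) = 1604 + (5329 - 7583/3456) = 1604 + 18409441/3456 = 23952865/3456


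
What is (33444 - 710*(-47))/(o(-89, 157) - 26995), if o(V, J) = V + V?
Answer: -66814/27173 ≈ -2.4588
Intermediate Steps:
o(V, J) = 2*V
(33444 - 710*(-47))/(o(-89, 157) - 26995) = (33444 - 710*(-47))/(2*(-89) - 26995) = (33444 + 33370)/(-178 - 26995) = 66814/(-27173) = 66814*(-1/27173) = -66814/27173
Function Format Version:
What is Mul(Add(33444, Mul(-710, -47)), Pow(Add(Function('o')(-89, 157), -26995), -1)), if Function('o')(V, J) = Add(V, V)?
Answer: Rational(-66814, 27173) ≈ -2.4588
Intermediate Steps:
Function('o')(V, J) = Mul(2, V)
Mul(Add(33444, Mul(-710, -47)), Pow(Add(Function('o')(-89, 157), -26995), -1)) = Mul(Add(33444, Mul(-710, -47)), Pow(Add(Mul(2, -89), -26995), -1)) = Mul(Add(33444, 33370), Pow(Add(-178, -26995), -1)) = Mul(66814, Pow(-27173, -1)) = Mul(66814, Rational(-1, 27173)) = Rational(-66814, 27173)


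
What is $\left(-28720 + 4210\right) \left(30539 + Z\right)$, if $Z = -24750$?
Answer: $-141888390$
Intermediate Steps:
$\left(-28720 + 4210\right) \left(30539 + Z\right) = \left(-28720 + 4210\right) \left(30539 - 24750\right) = \left(-24510\right) 5789 = -141888390$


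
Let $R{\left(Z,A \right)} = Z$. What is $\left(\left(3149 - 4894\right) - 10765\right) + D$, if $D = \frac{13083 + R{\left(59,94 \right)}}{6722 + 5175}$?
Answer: $- \frac{148818328}{11897} \approx -12509.0$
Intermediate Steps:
$D = \frac{13142}{11897}$ ($D = \frac{13083 + 59}{6722 + 5175} = \frac{13142}{11897} \approx 1.1046$)
$\left(\left(3149 - 4894\right) - 10765\right) + D = \left(\left(3149 - 4894\right) - 10765\right) + \frac{13142}{11897} = \left(-1745 - 10765\right) + \frac{13142}{11897} = -12510 + \frac{13142}{11897} = - \frac{148818328}{11897}$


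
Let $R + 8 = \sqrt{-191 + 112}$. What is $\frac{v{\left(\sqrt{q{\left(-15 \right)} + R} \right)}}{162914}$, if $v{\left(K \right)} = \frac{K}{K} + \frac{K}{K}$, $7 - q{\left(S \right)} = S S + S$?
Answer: $\frac{1}{81457} \approx 1.2276 \cdot 10^{-5}$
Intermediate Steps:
$R = -8 + i \sqrt{79}$ ($R = -8 + \sqrt{-191 + 112} = -8 + \sqrt{-79} = -8 + i \sqrt{79} \approx -8.0 + 8.8882 i$)
$q{\left(S \right)} = 7 - S - S^{2}$ ($q{\left(S \right)} = 7 - \left(S S + S\right) = 7 - \left(S^{2} + S\right) = 7 - \left(S + S^{2}\right) = 7 - S - S^{2}$)
$v{\left(K \right)} = 2$ ($v{\left(K \right)} = 1 + 1 = 2$)
$\frac{v{\left(\sqrt{q{\left(-15 \right)} + R} \right)}}{162914} = \frac{2}{162914} = 2 \cdot \frac{1}{162914} = \frac{1}{81457}$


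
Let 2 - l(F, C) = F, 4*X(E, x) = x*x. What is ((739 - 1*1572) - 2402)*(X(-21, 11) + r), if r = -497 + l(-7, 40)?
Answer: 5923285/4 ≈ 1.4808e+6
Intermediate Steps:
X(E, x) = x²/4 (X(E, x) = (x*x)/4 = x²/4)
l(F, C) = 2 - F
r = -488 (r = -497 + (2 - 1*(-7)) = -497 + (2 + 7) = -497 + 9 = -488)
((739 - 1*1572) - 2402)*(X(-21, 11) + r) = ((739 - 1*1572) - 2402)*((¼)*11² - 488) = ((739 - 1572) - 2402)*((¼)*121 - 488) = (-833 - 2402)*(121/4 - 488) = -3235*(-1831/4) = 5923285/4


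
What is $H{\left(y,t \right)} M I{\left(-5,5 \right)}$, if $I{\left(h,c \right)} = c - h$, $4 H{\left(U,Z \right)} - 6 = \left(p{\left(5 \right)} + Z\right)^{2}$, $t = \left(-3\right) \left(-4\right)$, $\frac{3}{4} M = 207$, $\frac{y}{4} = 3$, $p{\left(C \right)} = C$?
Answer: $203550$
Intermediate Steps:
$y = 12$ ($y = 4 \cdot 3 = 12$)
$M = 276$ ($M = \frac{4}{3} \cdot 207 = 276$)
$t = 12$
$H{\left(U,Z \right)} = \frac{3}{2} + \frac{\left(5 + Z\right)^{2}}{4}$
$H{\left(y,t \right)} M I{\left(-5,5 \right)} = \left(\frac{3}{2} + \frac{\left(5 + 12\right)^{2}}{4}\right) 276 \left(5 - -5\right) = \left(\frac{3}{2} + \frac{17^{2}}{4}\right) 276 \left(5 + 5\right) = \left(\frac{3}{2} + \frac{1}{4} \cdot 289\right) 276 \cdot 10 = \left(\frac{3}{2} + \frac{289}{4}\right) 276 \cdot 10 = \frac{295}{4} \cdot 276 \cdot 10 = 20355 \cdot 10 = 203550$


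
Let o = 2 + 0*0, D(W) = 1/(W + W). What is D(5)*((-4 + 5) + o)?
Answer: 3/10 ≈ 0.30000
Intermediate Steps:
D(W) = 1/(2*W)
o = 2 (o = 2 + 0 = 2)
D(5)*((-4 + 5) + o) = ((½)/5)*((-4 + 5) + 2) = ((½)*(⅕))*(1 + 2) = (⅒)*3 = 3/10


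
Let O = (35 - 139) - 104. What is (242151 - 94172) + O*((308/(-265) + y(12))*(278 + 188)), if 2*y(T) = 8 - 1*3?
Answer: 4853459/265 ≈ 18315.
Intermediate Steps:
y(T) = 5/2 (y(T) = (8 - 1*3)/2 = (8 - 3)/2 = (½)*5 = 5/2)
O = -208 (O = -104 - 104 = -208)
(242151 - 94172) + O*((308/(-265) + y(12))*(278 + 188)) = (242151 - 94172) - 208*(308/(-265) + 5/2)*(278 + 188) = 147979 - 208*(308*(-1/265) + 5/2)*466 = 147979 - 208*(-308/265 + 5/2)*466 = 147979 - 73736*466/265 = 147979 - 208*165197/265 = 147979 - 34360976/265 = 4853459/265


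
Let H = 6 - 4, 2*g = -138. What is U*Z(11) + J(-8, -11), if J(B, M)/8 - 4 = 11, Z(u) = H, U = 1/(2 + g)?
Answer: 8038/67 ≈ 119.97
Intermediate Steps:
g = -69 (g = (½)*(-138) = -69)
U = -1/67 (U = 1/(2 - 69) = 1/(-67) = -1/67 ≈ -0.014925)
H = 2
Z(u) = 2
J(B, M) = 120 (J(B, M) = 32 + 8*11 = 32 + 88 = 120)
U*Z(11) + J(-8, -11) = -1/67*2 + 120 = -2/67 + 120 = 8038/67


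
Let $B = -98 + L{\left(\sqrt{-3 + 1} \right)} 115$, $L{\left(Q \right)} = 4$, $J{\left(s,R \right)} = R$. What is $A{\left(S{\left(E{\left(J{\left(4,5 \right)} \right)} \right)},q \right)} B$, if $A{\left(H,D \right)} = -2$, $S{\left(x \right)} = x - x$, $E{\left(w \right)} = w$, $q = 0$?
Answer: $-724$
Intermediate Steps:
$S{\left(x \right)} = 0$
$B = 362$ ($B = -98 + 4 \cdot 115 = -98 + 460 = 362$)
$A{\left(S{\left(E{\left(J{\left(4,5 \right)} \right)} \right)},q \right)} B = \left(-2\right) 362 = -724$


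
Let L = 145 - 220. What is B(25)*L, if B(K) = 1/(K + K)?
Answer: -3/2 ≈ -1.5000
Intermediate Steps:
B(K) = 1/(2*K)
L = -75
B(25)*L = ((½)/25)*(-75) = ((½)*(1/25))*(-75) = (1/50)*(-75) = -3/2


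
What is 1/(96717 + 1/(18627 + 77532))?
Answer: 96159/9300210004 ≈ 1.0339e-5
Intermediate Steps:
1/(96717 + 1/(18627 + 77532)) = 1/(96717 + 1/96159) = 1/(9300210004/96159) = 96159/9300210004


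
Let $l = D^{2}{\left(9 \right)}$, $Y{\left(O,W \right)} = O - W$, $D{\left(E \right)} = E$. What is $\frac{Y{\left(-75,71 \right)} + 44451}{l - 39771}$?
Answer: $- \frac{8861}{7938} \approx -1.1163$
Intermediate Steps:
$l = 81$ ($l = 9^{2} = 81$)
$\frac{Y{\left(-75,71 \right)} + 44451}{l - 39771} = \frac{\left(-75 - 71\right) + 44451}{81 - 39771} = \frac{\left(-75 - 71\right) + 44451}{-39690} = \left(-146 + 44451\right) \left(- \frac{1}{39690}\right) = 44305 \left(- \frac{1}{39690}\right) = - \frac{8861}{7938}$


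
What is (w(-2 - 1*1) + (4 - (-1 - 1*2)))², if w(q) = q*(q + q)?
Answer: 625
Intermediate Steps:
w(q) = 2*q² (w(q) = q*(2*q) = 2*q²)
(w(-2 - 1*1) + (4 - (-1 - 1*2)))² = (2*(-2 - 1*1)² + (4 - (-1 - 1*2)))² = (2*(-2 - 1)² + (4 - (-1 - 2)))² = (2*(-3)² + (4 - 1*(-3)))² = (2*9 + (4 + 3))² = (18 + 7)² = 25² = 625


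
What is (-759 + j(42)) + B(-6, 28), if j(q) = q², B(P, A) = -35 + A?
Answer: 998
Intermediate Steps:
(-759 + j(42)) + B(-6, 28) = (-759 + 42²) + (-35 + 28) = (-759 + 1764) - 7 = 1005 - 7 = 998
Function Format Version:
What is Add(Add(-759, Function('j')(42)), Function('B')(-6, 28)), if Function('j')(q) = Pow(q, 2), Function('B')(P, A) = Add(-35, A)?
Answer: 998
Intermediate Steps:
Add(Add(-759, Function('j')(42)), Function('B')(-6, 28)) = Add(Add(-759, Pow(42, 2)), Add(-35, 28)) = Add(Add(-759, 1764), -7) = Add(1005, -7) = 998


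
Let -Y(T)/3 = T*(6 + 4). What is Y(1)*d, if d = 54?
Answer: -1620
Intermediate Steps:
Y(T) = -30*T (Y(T) = -3*T*(6 + 4) = -3*T*10 = -30*T)
Y(1)*d = -30*1*54 = -30*54 = -1620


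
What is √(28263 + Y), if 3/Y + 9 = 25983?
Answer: √235402414910/2886 ≈ 168.12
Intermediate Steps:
Y = 1/8658 (Y = 3/(-9 + 25983) = 3/25974 = 3*(1/25974) = 1/8658 ≈ 0.00011550)
√(28263 + Y) = √(28263 + 1/8658) = √(244701055/8658) = √235402414910/2886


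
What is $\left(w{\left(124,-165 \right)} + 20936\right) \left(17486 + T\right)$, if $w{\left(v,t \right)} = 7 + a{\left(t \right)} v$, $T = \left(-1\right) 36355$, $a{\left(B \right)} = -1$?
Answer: $-392833711$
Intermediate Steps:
$T = -36355$
$w{\left(v,t \right)} = 7 - v$
$\left(w{\left(124,-165 \right)} + 20936\right) \left(17486 + T\right) = \left(\left(7 - 124\right) + 20936\right) \left(17486 - 36355\right) = \left(\left(7 - 124\right) + 20936\right) \left(-18869\right) = \left(-117 + 20936\right) \left(-18869\right) = 20819 \left(-18869\right) = -392833711$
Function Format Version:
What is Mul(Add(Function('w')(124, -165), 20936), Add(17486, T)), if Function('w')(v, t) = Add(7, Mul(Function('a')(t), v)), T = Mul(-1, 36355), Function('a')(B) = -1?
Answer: -392833711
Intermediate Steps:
T = -36355
Function('w')(v, t) = Add(7, Mul(-1, v))
Mul(Add(Function('w')(124, -165), 20936), Add(17486, T)) = Mul(Add(Add(7, Mul(-1, 124)), 20936), Add(17486, -36355)) = Mul(Add(Add(7, -124), 20936), -18869) = Mul(Add(-117, 20936), -18869) = Mul(20819, -18869) = -392833711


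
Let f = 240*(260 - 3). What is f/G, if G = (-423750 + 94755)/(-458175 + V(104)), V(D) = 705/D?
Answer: 8163946810/95043 ≈ 85897.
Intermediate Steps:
G = 2281032/3176633 (G = (-423750 + 94755)/(-458175 + 705/104) = -328995/(-458175 + 705*(1/104)) = -328995/(-458175 + 705/104) = -328995/(-47649495/104) = -328995*(-104/47649495) = 2281032/3176633 ≈ 0.71807)
f = 61680 (f = 240*257 = 61680)
f/G = 61680/(2281032/3176633) = 61680*(3176633/2281032) = 8163946810/95043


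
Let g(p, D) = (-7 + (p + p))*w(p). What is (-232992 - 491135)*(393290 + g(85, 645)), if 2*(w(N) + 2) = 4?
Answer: -284791907830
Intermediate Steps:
w(N) = 0 (w(N) = -2 + (½)*4 = -2 + 2 = 0)
g(p, D) = 0 (g(p, D) = (-7 + (p + p))*0 = (-7 + 2*p)*0 = 0)
(-232992 - 491135)*(393290 + g(85, 645)) = (-232992 - 491135)*(393290 + 0) = -724127*393290 = -284791907830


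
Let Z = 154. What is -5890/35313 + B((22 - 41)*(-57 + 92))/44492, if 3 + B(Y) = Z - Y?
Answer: -58310618/392786499 ≈ -0.14845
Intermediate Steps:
B(Y) = 151 - Y (B(Y) = -3 + (154 - Y) = 151 - Y)
-5890/35313 + B((22 - 41)*(-57 + 92))/44492 = -5890/35313 + (151 - (22 - 41)*(-57 + 92))/44492 = -5890*1/35313 + (151 - (-19)*35)*(1/44492) = -5890/35313 + (151 - 1*(-665))*(1/44492) = -5890/35313 + (151 + 665)*(1/44492) = -5890/35313 + 816*(1/44492) = -5890/35313 + 204/11123 = -58310618/392786499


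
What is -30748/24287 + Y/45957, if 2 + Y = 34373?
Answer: -192772453/372052553 ≈ -0.51813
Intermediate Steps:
Y = 34371 (Y = -2 + 34373 = 34371)
-30748/24287 + Y/45957 = -30748/24287 + 34371/45957 = -30748*1/24287 + 34371*(1/45957) = -30748/24287 + 11457/15319 = -192772453/372052553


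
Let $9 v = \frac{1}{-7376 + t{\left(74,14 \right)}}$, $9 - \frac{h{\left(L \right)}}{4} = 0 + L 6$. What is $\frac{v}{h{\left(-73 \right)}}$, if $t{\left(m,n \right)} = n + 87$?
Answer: $- \frac{1}{117069300} \approx -8.5419 \cdot 10^{-9}$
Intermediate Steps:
$h{\left(L \right)} = 36 - 24 L$ ($h{\left(L \right)} = 36 - 4 \left(0 + L 6\right) = 36 - 4 \left(0 + 6 L\right) = 36 - 4 \cdot 6 L = 36 - 24 L$)
$t{\left(m,n \right)} = 87 + n$
$v = - \frac{1}{65475}$ ($v = \frac{1}{9 \left(-7376 + \left(87 + 14\right)\right)} = \frac{1}{9 \left(-7376 + 101\right)} = \frac{1}{9 \left(-7275\right)} = \frac{1}{9} \left(- \frac{1}{7275}\right) = - \frac{1}{65475} \approx -1.5273 \cdot 10^{-5}$)
$\frac{v}{h{\left(-73 \right)}} = - \frac{1}{65475 \left(36 - -1752\right)} = - \frac{1}{65475 \left(36 + 1752\right)} = - \frac{1}{65475 \cdot 1788} = \left(- \frac{1}{65475}\right) \frac{1}{1788} = - \frac{1}{117069300}$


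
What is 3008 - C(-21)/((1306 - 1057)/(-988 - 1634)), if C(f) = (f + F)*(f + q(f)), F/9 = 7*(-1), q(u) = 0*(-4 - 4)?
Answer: 1791400/83 ≈ 21583.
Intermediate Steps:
q(u) = 0 (q(u) = 0*(-8) = 0)
F = -63 (F = 9*(7*(-1)) = 9*(-7) = -63)
C(f) = f*(-63 + f) (C(f) = (f - 63)*(f + 0) = (-63 + f)*f = f*(-63 + f))
3008 - C(-21)/((1306 - 1057)/(-988 - 1634)) = 3008 - (-21*(-63 - 21))/((1306 - 1057)/(-988 - 1634)) = 3008 - (-21*(-84))/(249/(-2622)) = 3008 - 1764/(249*(-1/2622)) = 3008 - 1764/(-83/874) = 3008 - 1764*(-874)/83 = 3008 - 1*(-1541736/83) = 3008 + 1541736/83 = 1791400/83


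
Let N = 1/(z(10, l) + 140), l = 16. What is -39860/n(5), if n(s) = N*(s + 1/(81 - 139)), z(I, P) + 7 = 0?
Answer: -307480040/289 ≈ -1.0639e+6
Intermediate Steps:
z(I, P) = -7 (z(I, P) = -7 + 0 = -7)
N = 1/133 (N = 1/(-7 + 140) = 1/133 ≈ 0.0075188)
n(s) = -1/7714 + s/133 (n(s) = (s + 1/(81 - 139))/133 = (s + 1/(-58))/133 = (s - 1/58)/133 = (-1/58 + s)/133 = -1/7714 + s/133)
-39860/n(5) = -39860/(-1/7714 + (1/133)*5) = -39860/(-1/7714 + 5/133) = -39860/289/7714 = -39860*7714/289 = -307480040/289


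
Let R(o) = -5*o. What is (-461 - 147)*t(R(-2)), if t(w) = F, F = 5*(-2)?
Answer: 6080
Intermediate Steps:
F = -10
t(w) = -10
(-461 - 147)*t(R(-2)) = (-461 - 147)*(-10) = -608*(-10) = 6080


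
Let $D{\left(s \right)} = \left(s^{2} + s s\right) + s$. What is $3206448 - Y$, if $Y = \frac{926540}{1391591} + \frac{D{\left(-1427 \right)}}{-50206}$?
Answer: $\frac{224028013129777489}{69866217746} \approx 3.2065 \cdot 10^{6}$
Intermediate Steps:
$D{\left(s \right)} = s + 2 s^{2}$ ($D{\left(s \right)} = \left(s^{2} + s^{2}\right) + s = 2 s^{2} + s = s + 2 s^{2}$)
$Y = - \frac{5618970551281}{69866217746}$ ($Y = \frac{926540}{1391591} + \frac{\left(-1427\right) \left(1 + 2 \left(-1427\right)\right)}{-50206} = 926540 \cdot \frac{1}{1391591} + - 1427 \left(1 - 2854\right) \left(- \frac{1}{50206}\right) = \frac{926540}{1391591} + \left(-1427\right) \left(-2853\right) \left(- \frac{1}{50206}\right) = \frac{926540}{1391591} + 4071231 \left(- \frac{1}{50206}\right) = \frac{926540}{1391591} - \frac{4071231}{50206} = - \frac{5618970551281}{69866217746} \approx -80.425$)
$3206448 - Y = 3206448 - - \frac{5618970551281}{69866217746} = 3206448 + \frac{5618970551281}{69866217746} = \frac{224028013129777489}{69866217746}$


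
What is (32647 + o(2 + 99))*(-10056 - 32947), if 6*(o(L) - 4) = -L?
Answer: -8420202415/6 ≈ -1.4034e+9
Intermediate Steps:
o(L) = 4 - L/6 (o(L) = 4 + (-L)/6 = 4 - L/6)
(32647 + o(2 + 99))*(-10056 - 32947) = (32647 + (4 - (2 + 99)/6))*(-10056 - 32947) = (32647 + (4 - ⅙*101))*(-43003) = (32647 + (4 - 101/6))*(-43003) = (32647 - 77/6)*(-43003) = (195805/6)*(-43003) = -8420202415/6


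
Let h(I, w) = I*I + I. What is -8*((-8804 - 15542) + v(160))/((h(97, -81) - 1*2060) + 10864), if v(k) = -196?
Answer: 98168/9155 ≈ 10.723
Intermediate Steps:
h(I, w) = I + I² (h(I, w) = I² + I = I + I²)
-8*((-8804 - 15542) + v(160))/((h(97, -81) - 1*2060) + 10864) = -8*((-8804 - 15542) - 196)/((97*(1 + 97) - 1*2060) + 10864) = -8*(-24346 - 196)/((97*98 - 2060) + 10864) = -(-196336)/((9506 - 2060) + 10864) = -(-196336)/(7446 + 10864) = -(-196336)/18310 = -8*(-12271/9155) = 98168/9155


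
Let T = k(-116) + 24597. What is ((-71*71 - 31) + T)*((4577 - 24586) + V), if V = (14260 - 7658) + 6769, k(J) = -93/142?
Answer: -9201784783/71 ≈ -1.2960e+8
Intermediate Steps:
k(J) = -93/142 (k(J) = -93*1/142 = -93/142)
V = 13371 (V = 6602 + 6769 = 13371)
T = 3492681/142 (T = -93/142 + 24597 = 3492681/142 ≈ 24596.)
((-71*71 - 31) + T)*((4577 - 24586) + V) = ((-71*71 - 31) + 3492681/142)*((4577 - 24586) + 13371) = ((-5041 - 31) + 3492681/142)*(-20009 + 13371) = (-5072 + 3492681/142)*(-6638) = (2772457/142)*(-6638) = -9201784783/71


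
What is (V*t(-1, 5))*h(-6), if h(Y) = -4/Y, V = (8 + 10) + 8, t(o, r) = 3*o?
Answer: -52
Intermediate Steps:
V = 26 (V = 18 + 8 = 26)
(V*t(-1, 5))*h(-6) = (26*(3*(-1)))*(-4/(-6)) = (26*(-3))*(-4*(-⅙)) = -78*⅔ = -52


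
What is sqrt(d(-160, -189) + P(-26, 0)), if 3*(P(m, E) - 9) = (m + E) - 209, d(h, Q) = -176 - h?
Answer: 16*I*sqrt(3)/3 ≈ 9.2376*I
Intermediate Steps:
P(m, E) = -182/3 + E/3 + m/3 (P(m, E) = 9 + ((m + E) - 209)/3 = 9 + ((E + m) - 209)/3 = 9 + (-209 + E + m)/3 = 9 + (-209/3 + E/3 + m/3) = -182/3 + E/3 + m/3)
sqrt(d(-160, -189) + P(-26, 0)) = sqrt((-176 - 1*(-160)) + (-182/3 + (1/3)*0 + (1/3)*(-26))) = sqrt((-176 + 160) + (-182/3 + 0 - 26/3)) = sqrt(-16 - 208/3) = sqrt(-256/3) = 16*I*sqrt(3)/3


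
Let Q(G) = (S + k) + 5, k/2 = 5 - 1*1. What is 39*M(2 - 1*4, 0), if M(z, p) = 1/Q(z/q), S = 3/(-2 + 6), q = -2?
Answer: 156/55 ≈ 2.8364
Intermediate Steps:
k = 8 (k = 2*(5 - 1*1) = 2*(5 - 1) = 2*4 = 8)
S = ¾ (S = 3/4 = 3*(¼) = ¾ ≈ 0.75000)
Q(G) = 55/4 (Q(G) = (¾ + 8) + 5 = 35/4 + 5 = 55/4)
M(z, p) = 4/55 (M(z, p) = 1/(55/4) = 4/55)
39*M(2 - 1*4, 0) = 39*(4/55) = 156/55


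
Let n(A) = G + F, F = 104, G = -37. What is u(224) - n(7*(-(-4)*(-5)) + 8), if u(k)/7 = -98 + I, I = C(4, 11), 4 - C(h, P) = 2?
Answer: -739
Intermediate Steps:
C(h, P) = 2 (C(h, P) = 4 - 1*2 = 4 - 2 = 2)
I = 2
u(k) = -672 (u(k) = 7*(-98 + 2) = 7*(-96) = -672)
n(A) = 67 (n(A) = -37 + 104 = 67)
u(224) - n(7*(-(-4)*(-5)) + 8) = -672 - 1*67 = -672 - 67 = -739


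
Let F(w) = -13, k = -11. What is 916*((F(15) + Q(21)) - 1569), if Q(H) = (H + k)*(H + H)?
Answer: -1064392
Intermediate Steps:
Q(H) = 2*H*(-11 + H) (Q(H) = (H - 11)*(H + H) = (-11 + H)*(2*H) = 2*H*(-11 + H))
916*((F(15) + Q(21)) - 1569) = 916*((-13 + 2*21*(-11 + 21)) - 1569) = 916*((-13 + 2*21*10) - 1569) = 916*((-13 + 420) - 1569) = 916*(407 - 1569) = 916*(-1162) = -1064392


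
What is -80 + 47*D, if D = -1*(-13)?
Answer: 531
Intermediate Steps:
D = 13
-80 + 47*D = -80 + 47*13 = -80 + 611 = 531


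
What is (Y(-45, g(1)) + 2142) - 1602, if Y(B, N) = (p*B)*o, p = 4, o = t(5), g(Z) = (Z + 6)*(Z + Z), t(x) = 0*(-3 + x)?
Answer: 540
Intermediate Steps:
t(x) = 0
g(Z) = 2*Z*(6 + Z) (g(Z) = (6 + Z)*(2*Z) = 2*Z*(6 + Z))
o = 0
Y(B, N) = 0 (Y(B, N) = (4*B)*0 = 0)
(Y(-45, g(1)) + 2142) - 1602 = (0 + 2142) - 1602 = 2142 - 1602 = 540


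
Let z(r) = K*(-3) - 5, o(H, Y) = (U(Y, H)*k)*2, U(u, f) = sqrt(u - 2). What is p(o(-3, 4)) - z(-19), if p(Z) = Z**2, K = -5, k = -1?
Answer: -2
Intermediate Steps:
U(u, f) = sqrt(-2 + u)
o(H, Y) = -2*sqrt(-2 + Y) (o(H, Y) = (sqrt(-2 + Y)*(-1))*2 = -sqrt(-2 + Y)*2 = -2*sqrt(-2 + Y))
z(r) = 10 (z(r) = -5*(-3) - 5 = 15 - 5 = 10)
p(o(-3, 4)) - z(-19) = (-2*sqrt(-2 + 4))**2 - 1*10 = (-2*sqrt(2))**2 - 10 = 8 - 10 = -2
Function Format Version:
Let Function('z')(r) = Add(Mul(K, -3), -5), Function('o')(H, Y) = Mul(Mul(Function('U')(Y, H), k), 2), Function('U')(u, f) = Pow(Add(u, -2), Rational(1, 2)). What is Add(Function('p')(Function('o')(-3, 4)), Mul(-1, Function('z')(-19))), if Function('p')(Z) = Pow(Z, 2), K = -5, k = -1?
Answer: -2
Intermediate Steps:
Function('U')(u, f) = Pow(Add(-2, u), Rational(1, 2))
Function('o')(H, Y) = Mul(-2, Pow(Add(-2, Y), Rational(1, 2))) (Function('o')(H, Y) = Mul(Mul(Pow(Add(-2, Y), Rational(1, 2)), -1), 2) = Mul(Mul(-1, Pow(Add(-2, Y), Rational(1, 2))), 2) = Mul(-2, Pow(Add(-2, Y), Rational(1, 2))))
Function('z')(r) = 10 (Function('z')(r) = Add(Mul(-5, -3), -5) = Add(15, -5) = 10)
Add(Function('p')(Function('o')(-3, 4)), Mul(-1, Function('z')(-19))) = Add(Pow(Mul(-2, Pow(Add(-2, 4), Rational(1, 2))), 2), Mul(-1, 10)) = Add(Pow(Mul(-2, Pow(2, Rational(1, 2))), 2), -10) = Add(8, -10) = -2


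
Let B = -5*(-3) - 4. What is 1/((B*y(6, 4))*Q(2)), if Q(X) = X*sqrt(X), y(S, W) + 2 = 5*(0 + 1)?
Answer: sqrt(2)/132 ≈ 0.010714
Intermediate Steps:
y(S, W) = 3 (y(S, W) = -2 + 5*(0 + 1) = -2 + 5*1 = -2 + 5 = 3)
Q(X) = X**(3/2)
B = 11 (B = 15 - 4 = 11)
1/((B*y(6, 4))*Q(2)) = 1/((11*3)*2**(3/2)) = 1/(33*(2*sqrt(2))) = 1/(66*sqrt(2)) = sqrt(2)/132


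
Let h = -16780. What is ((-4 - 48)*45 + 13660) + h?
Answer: -5460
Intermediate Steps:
((-4 - 48)*45 + 13660) + h = ((-4 - 48)*45 + 13660) - 16780 = (-52*45 + 13660) - 16780 = (-2340 + 13660) - 16780 = 11320 - 16780 = -5460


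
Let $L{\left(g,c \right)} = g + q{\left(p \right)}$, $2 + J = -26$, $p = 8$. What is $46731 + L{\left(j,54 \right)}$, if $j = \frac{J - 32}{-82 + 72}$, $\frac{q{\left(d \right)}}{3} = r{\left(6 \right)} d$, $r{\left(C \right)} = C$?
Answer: $46881$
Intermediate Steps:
$J = -28$ ($J = -2 - 26 = -28$)
$q{\left(d \right)} = 18 d$ ($q{\left(d \right)} = 3 \cdot 6 d = 18 d$)
$j = 6$ ($j = \frac{-28 - 32}{-82 + 72} = - \frac{60}{-10} = \left(-60\right) \left(- \frac{1}{10}\right) = 6$)
$L{\left(g,c \right)} = 144 + g$ ($L{\left(g,c \right)} = g + 18 \cdot 8 = g + 144 = 144 + g$)
$46731 + L{\left(j,54 \right)} = 46731 + \left(144 + 6\right) = 46731 + 150 = 46881$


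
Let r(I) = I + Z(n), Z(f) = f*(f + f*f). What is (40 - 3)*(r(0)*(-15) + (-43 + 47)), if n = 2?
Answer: -6512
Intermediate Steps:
Z(f) = f*(f + f²)
r(I) = 12 + I (r(I) = I + 2²*(1 + 2) = I + 4*3 = I + 12 = 12 + I)
(40 - 3)*(r(0)*(-15) + (-43 + 47)) = (40 - 3)*((12 + 0)*(-15) + (-43 + 47)) = 37*(12*(-15) + 4) = 37*(-180 + 4) = 37*(-176) = -6512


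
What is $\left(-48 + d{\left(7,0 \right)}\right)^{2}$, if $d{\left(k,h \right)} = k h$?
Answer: $2304$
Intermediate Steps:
$d{\left(k,h \right)} = h k$
$\left(-48 + d{\left(7,0 \right)}\right)^{2} = \left(-48 + 0 \cdot 7\right)^{2} = \left(-48 + 0\right)^{2} = \left(-48\right)^{2} = 2304$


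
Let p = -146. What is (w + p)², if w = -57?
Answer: 41209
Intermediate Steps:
(w + p)² = (-57 - 146)² = (-203)² = 41209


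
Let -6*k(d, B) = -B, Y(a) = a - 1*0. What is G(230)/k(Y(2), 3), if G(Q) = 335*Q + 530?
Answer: 155160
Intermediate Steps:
Y(a) = a (Y(a) = a + 0 = a)
G(Q) = 530 + 335*Q
k(d, B) = B/6 (k(d, B) = -(-1)*B/6 = B/6)
G(230)/k(Y(2), 3) = (530 + 335*230)/(((⅙)*3)) = (530 + 77050)/(½) = 2*77580 = 155160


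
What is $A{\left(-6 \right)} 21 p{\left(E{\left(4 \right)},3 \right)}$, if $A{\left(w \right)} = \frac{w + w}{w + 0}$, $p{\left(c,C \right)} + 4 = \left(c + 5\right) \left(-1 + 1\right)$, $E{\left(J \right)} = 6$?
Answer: $-168$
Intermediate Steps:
$p{\left(c,C \right)} = -4$ ($p{\left(c,C \right)} = -4 + \left(c + 5\right) \left(-1 + 1\right) = -4 + \left(5 + c\right) 0 = -4 + 0 = -4$)
$A{\left(w \right)} = 2$ ($A{\left(w \right)} = \frac{2 w}{w} = 2$)
$A{\left(-6 \right)} 21 p{\left(E{\left(4 \right)},3 \right)} = 2 \cdot 21 \left(-4\right) = 42 \left(-4\right) = -168$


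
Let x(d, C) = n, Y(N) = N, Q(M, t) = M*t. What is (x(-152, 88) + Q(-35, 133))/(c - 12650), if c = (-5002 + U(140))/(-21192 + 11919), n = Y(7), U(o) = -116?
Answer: 3591742/9774861 ≈ 0.36745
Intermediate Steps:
n = 7
x(d, C) = 7
c = 1706/3091 (c = (-5002 - 116)/(-21192 + 11919) = -5118/(-9273) = -5118*(-1/9273) = 1706/3091 ≈ 0.55192)
(x(-152, 88) + Q(-35, 133))/(c - 12650) = (7 - 35*133)/(1706/3091 - 12650) = (7 - 4655)/(-39099444/3091) = -4648*(-3091/39099444) = 3591742/9774861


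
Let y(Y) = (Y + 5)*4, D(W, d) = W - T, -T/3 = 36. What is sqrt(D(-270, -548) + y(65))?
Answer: sqrt(118) ≈ 10.863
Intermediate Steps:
T = -108 (T = -3*36 = -108)
D(W, d) = 108 + W (D(W, d) = W - 1*(-108) = W + 108 = 108 + W)
y(Y) = 20 + 4*Y (y(Y) = (5 + Y)*4 = 20 + 4*Y)
sqrt(D(-270, -548) + y(65)) = sqrt((108 - 270) + (20 + 4*65)) = sqrt(-162 + (20 + 260)) = sqrt(-162 + 280) = sqrt(118)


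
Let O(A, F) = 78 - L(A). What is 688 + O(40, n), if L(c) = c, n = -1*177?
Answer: 726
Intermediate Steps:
n = -177
O(A, F) = 78 - A
688 + O(40, n) = 688 + (78 - 1*40) = 688 + (78 - 40) = 688 + 38 = 726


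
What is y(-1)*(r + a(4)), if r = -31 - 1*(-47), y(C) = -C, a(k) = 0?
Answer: 16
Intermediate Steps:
r = 16 (r = -31 + 47 = 16)
y(-1)*(r + a(4)) = (-1*(-1))*(16 + 0) = 1*16 = 16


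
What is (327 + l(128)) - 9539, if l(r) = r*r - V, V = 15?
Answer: 7157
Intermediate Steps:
l(r) = -15 + r² (l(r) = r*r - 1*15 = r² - 15 = -15 + r²)
(327 + l(128)) - 9539 = (327 + (-15 + 128²)) - 9539 = (327 + (-15 + 16384)) - 9539 = (327 + 16369) - 9539 = 16696 - 9539 = 7157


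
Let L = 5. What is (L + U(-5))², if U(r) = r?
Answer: 0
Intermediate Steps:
(L + U(-5))² = (5 - 5)² = 0² = 0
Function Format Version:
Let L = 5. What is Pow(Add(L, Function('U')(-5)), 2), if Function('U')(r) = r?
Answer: 0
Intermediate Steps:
Pow(Add(L, Function('U')(-5)), 2) = Pow(Add(5, -5), 2) = Pow(0, 2) = 0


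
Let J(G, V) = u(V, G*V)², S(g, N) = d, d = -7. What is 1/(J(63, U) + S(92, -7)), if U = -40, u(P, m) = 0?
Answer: -⅐ ≈ -0.14286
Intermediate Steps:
S(g, N) = -7
J(G, V) = 0 (J(G, V) = 0² = 0)
1/(J(63, U) + S(92, -7)) = 1/(0 - 7) = 1/(-7) = -⅐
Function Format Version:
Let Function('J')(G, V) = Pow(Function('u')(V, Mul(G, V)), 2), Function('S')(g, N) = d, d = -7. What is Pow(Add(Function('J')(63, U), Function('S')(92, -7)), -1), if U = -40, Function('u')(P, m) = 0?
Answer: Rational(-1, 7) ≈ -0.14286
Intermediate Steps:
Function('S')(g, N) = -7
Function('J')(G, V) = 0 (Function('J')(G, V) = Pow(0, 2) = 0)
Pow(Add(Function('J')(63, U), Function('S')(92, -7)), -1) = Pow(Add(0, -7), -1) = Pow(-7, -1) = Rational(-1, 7)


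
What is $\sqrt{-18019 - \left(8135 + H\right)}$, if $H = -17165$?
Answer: $i \sqrt{8989} \approx 94.81 i$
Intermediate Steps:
$\sqrt{-18019 - \left(8135 + H\right)} = \sqrt{-18019 - -9030} = \sqrt{-18019 + \left(-8135 + 17165\right)} = \sqrt{-18019 + 9030} = \sqrt{-8989} = i \sqrt{8989}$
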